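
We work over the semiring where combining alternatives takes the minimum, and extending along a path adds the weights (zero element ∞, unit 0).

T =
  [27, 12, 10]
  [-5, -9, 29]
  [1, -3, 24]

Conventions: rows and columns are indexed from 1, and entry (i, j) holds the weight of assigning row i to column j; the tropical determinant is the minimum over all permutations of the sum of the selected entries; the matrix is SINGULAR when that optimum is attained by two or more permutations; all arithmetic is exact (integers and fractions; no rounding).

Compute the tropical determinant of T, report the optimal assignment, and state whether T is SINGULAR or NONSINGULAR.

σ = (1, 2, 3): 27 + (-9) + 24 = 42
σ = (1, 3, 2): 27 + 29 + (-3) = 53
σ = (2, 1, 3): 12 + (-5) + 24 = 31
σ = (2, 3, 1): 12 + 29 + 1 = 42
σ = (3, 1, 2): 10 + (-5) + (-3) = 2
σ = (3, 2, 1): 10 + (-9) + 1 = 2
Optimal value attained by: σ = (3, 1, 2).
Answer: det⊕(T) = 2; verdict: SINGULAR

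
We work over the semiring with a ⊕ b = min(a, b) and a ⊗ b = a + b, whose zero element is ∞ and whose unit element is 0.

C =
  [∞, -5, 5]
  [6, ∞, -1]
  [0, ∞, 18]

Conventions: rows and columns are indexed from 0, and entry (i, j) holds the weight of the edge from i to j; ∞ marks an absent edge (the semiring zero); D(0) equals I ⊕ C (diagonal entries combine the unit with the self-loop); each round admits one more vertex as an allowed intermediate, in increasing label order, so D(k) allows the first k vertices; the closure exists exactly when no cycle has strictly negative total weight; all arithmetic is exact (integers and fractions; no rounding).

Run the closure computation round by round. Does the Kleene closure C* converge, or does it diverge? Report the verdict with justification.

D(0):
  [0, -5, 5]
  [6, 0, -1]
  [0, ∞, 0]
D(1):
  [0, -5, 5]
  [6, 0, -1]
  [0, -5, 0]
Detection: at round 2, diagonal entry (2, 2) turns strictly negative.
Key observation: the cycle 2->0->1->2 has total weight 0 + (-5) + (-1), which is strictly negative.
Answer: DIVERGES — negative cycle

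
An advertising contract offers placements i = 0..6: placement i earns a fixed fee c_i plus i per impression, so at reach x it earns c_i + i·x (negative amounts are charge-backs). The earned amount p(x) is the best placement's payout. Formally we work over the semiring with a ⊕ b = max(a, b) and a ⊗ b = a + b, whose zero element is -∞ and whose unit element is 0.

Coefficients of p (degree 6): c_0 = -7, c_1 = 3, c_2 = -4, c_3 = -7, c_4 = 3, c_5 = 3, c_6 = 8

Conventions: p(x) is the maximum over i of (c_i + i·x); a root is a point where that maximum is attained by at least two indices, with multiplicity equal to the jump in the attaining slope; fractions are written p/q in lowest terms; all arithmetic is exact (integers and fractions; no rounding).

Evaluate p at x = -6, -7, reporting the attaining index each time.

p(-6) = max(-7+0·(-6)=-7, 3+1·(-6)=-3, -4+2·(-6)=-16, -7+3·(-6)=-25, 3+4·(-6)=-21, 3+5·(-6)=-27, 8+6·(-6)=-28) = -3 (attained by i=1)
p(-7) = max(-7+0·(-7)=-7, 3+1·(-7)=-4, -4+2·(-7)=-18, -7+3·(-7)=-28, 3+4·(-7)=-25, 3+5·(-7)=-32, 8+6·(-7)=-34) = -4 (attained by i=1)
Answer: p(-6) = -3; p(-7) = -4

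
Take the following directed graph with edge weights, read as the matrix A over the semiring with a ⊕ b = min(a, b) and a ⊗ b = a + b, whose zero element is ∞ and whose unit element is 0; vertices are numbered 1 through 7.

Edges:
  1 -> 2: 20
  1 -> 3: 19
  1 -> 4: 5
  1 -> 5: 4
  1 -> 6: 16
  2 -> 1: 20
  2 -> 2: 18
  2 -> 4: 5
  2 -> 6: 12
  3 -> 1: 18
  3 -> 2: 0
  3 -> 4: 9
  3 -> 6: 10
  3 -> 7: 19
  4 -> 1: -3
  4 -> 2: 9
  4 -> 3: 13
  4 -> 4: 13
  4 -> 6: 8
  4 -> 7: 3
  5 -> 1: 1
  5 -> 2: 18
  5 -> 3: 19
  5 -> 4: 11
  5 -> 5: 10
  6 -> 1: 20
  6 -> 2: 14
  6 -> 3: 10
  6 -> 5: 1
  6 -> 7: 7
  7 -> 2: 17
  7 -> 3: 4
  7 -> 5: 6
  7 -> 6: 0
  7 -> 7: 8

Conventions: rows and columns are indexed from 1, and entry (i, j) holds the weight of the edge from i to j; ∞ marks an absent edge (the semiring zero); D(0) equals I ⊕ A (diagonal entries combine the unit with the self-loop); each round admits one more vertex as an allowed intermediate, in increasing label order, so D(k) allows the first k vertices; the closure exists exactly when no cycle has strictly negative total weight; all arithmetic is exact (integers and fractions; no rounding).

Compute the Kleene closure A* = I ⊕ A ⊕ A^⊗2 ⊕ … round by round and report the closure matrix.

D(0):
  [0, 20, 19, 5, 4, 16, ∞]
  [20, 0, ∞, 5, ∞, 12, ∞]
  [18, 0, 0, 9, ∞, 10, 19]
  [-3, 9, 13, 0, ∞, 8, 3]
  [1, 18, 19, 11, 0, ∞, ∞]
  [20, 14, 10, ∞, 1, 0, 7]
  [∞, 17, 4, ∞, 6, 0, 0]
D(1):
  [0, 20, 19, 5, 4, 16, ∞]
  [20, 0, 39, 5, 24, 12, ∞]
  [18, 0, 0, 9, 22, 10, 19]
  [-3, 9, 13, 0, 1, 8, 3]
  [1, 18, 19, 6, 0, 17, ∞]
  [20, 14, 10, 25, 1, 0, 7]
  [∞, 17, 4, ∞, 6, 0, 0]
D(2):
  [0, 20, 19, 5, 4, 16, ∞]
  [20, 0, 39, 5, 24, 12, ∞]
  [18, 0, 0, 5, 22, 10, 19]
  [-3, 9, 13, 0, 1, 8, 3]
  [1, 18, 19, 6, 0, 17, ∞]
  [20, 14, 10, 19, 1, 0, 7]
  [37, 17, 4, 22, 6, 0, 0]
D(3):
  [0, 19, 19, 5, 4, 16, 38]
  [20, 0, 39, 5, 24, 12, 58]
  [18, 0, 0, 5, 22, 10, 19]
  [-3, 9, 13, 0, 1, 8, 3]
  [1, 18, 19, 6, 0, 17, 38]
  [20, 10, 10, 15, 1, 0, 7]
  [22, 4, 4, 9, 6, 0, 0]
D(4):
  [0, 14, 18, 5, 4, 13, 8]
  [2, 0, 18, 5, 6, 12, 8]
  [2, 0, 0, 5, 6, 10, 8]
  [-3, 9, 13, 0, 1, 8, 3]
  [1, 15, 19, 6, 0, 14, 9]
  [12, 10, 10, 15, 1, 0, 7]
  [6, 4, 4, 9, 6, 0, 0]
D(5):
  [0, 14, 18, 5, 4, 13, 8]
  [2, 0, 18, 5, 6, 12, 8]
  [2, 0, 0, 5, 6, 10, 8]
  [-3, 9, 13, 0, 1, 8, 3]
  [1, 15, 19, 6, 0, 14, 9]
  [2, 10, 10, 7, 1, 0, 7]
  [6, 4, 4, 9, 6, 0, 0]
D(6):
  [0, 14, 18, 5, 4, 13, 8]
  [2, 0, 18, 5, 6, 12, 8]
  [2, 0, 0, 5, 6, 10, 8]
  [-3, 9, 13, 0, 1, 8, 3]
  [1, 15, 19, 6, 0, 14, 9]
  [2, 10, 10, 7, 1, 0, 7]
  [2, 4, 4, 7, 1, 0, 0]
D(7):
  [0, 12, 12, 5, 4, 8, 8]
  [2, 0, 12, 5, 6, 8, 8]
  [2, 0, 0, 5, 6, 8, 8]
  [-3, 7, 7, 0, 1, 3, 3]
  [1, 13, 13, 6, 0, 9, 9]
  [2, 10, 10, 7, 1, 0, 7]
  [2, 4, 4, 7, 1, 0, 0]
Answer: A* = [[0, 12, 12, 5, 4, 8, 8], [2, 0, 12, 5, 6, 8, 8], [2, 0, 0, 5, 6, 8, 8], [-3, 7, 7, 0, 1, 3, 3], [1, 13, 13, 6, 0, 9, 9], [2, 10, 10, 7, 1, 0, 7], [2, 4, 4, 7, 1, 0, 0]]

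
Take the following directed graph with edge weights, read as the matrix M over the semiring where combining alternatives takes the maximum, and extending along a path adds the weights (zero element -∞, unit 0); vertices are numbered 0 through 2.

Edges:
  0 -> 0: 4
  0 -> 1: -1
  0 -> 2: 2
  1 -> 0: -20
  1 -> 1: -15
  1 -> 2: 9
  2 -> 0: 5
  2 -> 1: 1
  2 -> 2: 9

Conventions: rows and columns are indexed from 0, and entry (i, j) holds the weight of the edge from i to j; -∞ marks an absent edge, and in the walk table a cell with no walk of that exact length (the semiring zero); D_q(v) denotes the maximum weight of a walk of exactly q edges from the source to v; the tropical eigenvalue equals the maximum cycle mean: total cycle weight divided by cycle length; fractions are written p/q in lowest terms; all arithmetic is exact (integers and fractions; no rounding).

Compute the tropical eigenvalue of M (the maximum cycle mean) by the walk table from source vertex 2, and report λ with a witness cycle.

q=0: [-∞, -∞, 0]
q=1: [5, 1, 9]
q=2: [14, 10, 18]
q=3: [23, 19, 27]
Optimal cycle mean attained by: cycle 2->2, total 9, length 1.
Answer: λ = 9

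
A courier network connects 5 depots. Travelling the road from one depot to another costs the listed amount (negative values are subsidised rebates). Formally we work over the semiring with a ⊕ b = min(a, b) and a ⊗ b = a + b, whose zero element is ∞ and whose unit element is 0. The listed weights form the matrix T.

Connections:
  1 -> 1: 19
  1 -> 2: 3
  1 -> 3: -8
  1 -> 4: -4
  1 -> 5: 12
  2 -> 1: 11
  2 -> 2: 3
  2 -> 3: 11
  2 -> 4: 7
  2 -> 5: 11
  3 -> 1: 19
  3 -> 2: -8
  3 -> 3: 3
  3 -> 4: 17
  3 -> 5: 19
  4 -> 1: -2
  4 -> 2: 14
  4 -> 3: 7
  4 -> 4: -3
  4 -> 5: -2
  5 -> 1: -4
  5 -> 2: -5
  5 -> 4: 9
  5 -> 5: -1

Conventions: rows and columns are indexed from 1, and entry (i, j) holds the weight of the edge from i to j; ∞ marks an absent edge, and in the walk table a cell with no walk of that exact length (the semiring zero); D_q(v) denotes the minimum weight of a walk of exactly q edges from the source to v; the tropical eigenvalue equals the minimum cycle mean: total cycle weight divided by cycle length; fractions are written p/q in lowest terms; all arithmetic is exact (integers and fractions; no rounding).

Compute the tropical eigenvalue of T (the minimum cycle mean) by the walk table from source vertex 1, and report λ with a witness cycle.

q=0: [0, ∞, ∞, ∞, ∞]
q=1: [19, 3, -8, -4, 12]
q=2: [-6, -16, -5, -7, -6]
q=3: [-10, -13, -14, -10, -9]
q=4: [-13, -22, -18, -14, -12]
q=5: [-16, -26, -21, -17, -16]
Optimal cycle mean attained by: cycle 1->4->5->1, total (-4) + (-2) + (-4), length 3.
Answer: λ = -10/3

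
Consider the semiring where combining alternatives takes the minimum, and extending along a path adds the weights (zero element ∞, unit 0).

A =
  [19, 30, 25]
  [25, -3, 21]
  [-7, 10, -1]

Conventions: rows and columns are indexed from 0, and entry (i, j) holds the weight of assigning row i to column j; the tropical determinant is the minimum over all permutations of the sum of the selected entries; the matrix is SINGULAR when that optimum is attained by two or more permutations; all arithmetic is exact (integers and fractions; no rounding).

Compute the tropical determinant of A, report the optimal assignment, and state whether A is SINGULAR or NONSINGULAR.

σ = (0, 1, 2): 19 + (-3) + (-1) = 15
σ = (0, 2, 1): 19 + 21 + 10 = 50
σ = (1, 0, 2): 30 + 25 + (-1) = 54
σ = (1, 2, 0): 30 + 21 + (-7) = 44
σ = (2, 0, 1): 25 + 25 + 10 = 60
σ = (2, 1, 0): 25 + (-3) + (-7) = 15
Optimal value attained by: σ = (0, 1, 2).
Answer: det⊕(A) = 15; verdict: SINGULAR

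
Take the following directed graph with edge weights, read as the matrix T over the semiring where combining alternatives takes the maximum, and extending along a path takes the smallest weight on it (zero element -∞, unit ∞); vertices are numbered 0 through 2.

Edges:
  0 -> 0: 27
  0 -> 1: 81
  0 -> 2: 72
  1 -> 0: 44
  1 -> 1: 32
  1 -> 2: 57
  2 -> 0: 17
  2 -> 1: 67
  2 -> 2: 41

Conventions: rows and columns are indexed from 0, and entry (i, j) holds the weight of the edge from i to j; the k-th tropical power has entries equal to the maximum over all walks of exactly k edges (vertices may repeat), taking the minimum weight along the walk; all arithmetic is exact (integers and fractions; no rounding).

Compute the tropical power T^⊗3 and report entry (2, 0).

T^⊗2:
  [44, 67, 57]
  [32, 57, 44]
  [44, 41, 57]
T^⊗3:
  [44, 57, 57]
  [44, 44, 57]
  [41, 57, 44]
Key observation: the optimum is the walk 2->2->1->0, with weight 41 min 67 min 44 = 41.
Optimal value attained by: walk 2->2->1->0.
Answer: (T^⊗3)[2][0] = 41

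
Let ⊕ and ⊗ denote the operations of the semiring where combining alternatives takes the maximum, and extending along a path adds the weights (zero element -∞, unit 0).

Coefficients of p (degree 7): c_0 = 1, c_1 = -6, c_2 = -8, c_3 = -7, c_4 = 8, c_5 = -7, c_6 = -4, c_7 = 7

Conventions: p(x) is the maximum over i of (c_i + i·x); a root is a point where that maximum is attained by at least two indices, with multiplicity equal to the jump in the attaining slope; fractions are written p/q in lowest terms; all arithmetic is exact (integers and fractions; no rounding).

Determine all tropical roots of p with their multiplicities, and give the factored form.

hull edge (i=0, c=1) to (i=4, c=8): slope 7/4, span 4
hull edge (i=4, c=8) to (i=7, c=7): slope -1/3, span 3
Factored form: p(x) = 7 ⊗ (x ⊕ (-7/4)) ⊗ (x ⊕ (-7/4)) ⊗ (x ⊕ (-7/4)) ⊗ (x ⊕ (-7/4)) ⊗ (x ⊕ 1/3) ⊗ (x ⊕ 1/3) ⊗ (x ⊕ 1/3)
Answer: roots = -7/4 (mult 4), 1/3 (mult 3)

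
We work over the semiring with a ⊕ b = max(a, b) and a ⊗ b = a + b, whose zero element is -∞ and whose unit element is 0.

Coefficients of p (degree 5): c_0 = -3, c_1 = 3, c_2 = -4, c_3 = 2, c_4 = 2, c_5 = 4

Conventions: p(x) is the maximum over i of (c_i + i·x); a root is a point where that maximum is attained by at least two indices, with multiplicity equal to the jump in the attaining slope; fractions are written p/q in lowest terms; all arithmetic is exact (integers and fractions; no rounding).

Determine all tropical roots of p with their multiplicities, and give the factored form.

hull edge (i=0, c=-3) to (i=1, c=3): slope 6, span 1
hull edge (i=1, c=3) to (i=5, c=4): slope 1/4, span 4
Factored form: p(x) = 4 ⊗ (x ⊕ (-6)) ⊗ (x ⊕ (-1/4)) ⊗ (x ⊕ (-1/4)) ⊗ (x ⊕ (-1/4)) ⊗ (x ⊕ (-1/4))
Answer: roots = -6 (mult 1), -1/4 (mult 4)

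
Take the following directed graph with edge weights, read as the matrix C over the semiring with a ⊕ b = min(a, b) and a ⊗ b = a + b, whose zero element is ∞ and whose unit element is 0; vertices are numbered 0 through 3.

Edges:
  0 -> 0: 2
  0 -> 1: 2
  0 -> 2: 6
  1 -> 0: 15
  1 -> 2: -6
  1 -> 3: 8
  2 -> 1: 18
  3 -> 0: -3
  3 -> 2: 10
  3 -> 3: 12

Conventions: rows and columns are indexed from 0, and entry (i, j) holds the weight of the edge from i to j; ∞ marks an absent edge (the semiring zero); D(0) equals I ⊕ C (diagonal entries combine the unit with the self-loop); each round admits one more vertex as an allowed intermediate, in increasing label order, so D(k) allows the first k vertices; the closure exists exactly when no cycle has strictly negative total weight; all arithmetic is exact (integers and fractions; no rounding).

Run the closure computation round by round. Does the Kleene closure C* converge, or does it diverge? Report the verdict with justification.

D(0):
  [0, 2, 6, ∞]
  [15, 0, -6, 8]
  [∞, 18, 0, ∞]
  [-3, ∞, 10, 0]
D(1):
  [0, 2, 6, ∞]
  [15, 0, -6, 8]
  [∞, 18, 0, ∞]
  [-3, -1, 3, 0]
D(2):
  [0, 2, -4, 10]
  [15, 0, -6, 8]
  [33, 18, 0, 26]
  [-3, -1, -7, 0]
D(3):
  [0, 2, -4, 10]
  [15, 0, -6, 8]
  [33, 18, 0, 26]
  [-3, -1, -7, 0]
D(4):
  [0, 2, -4, 10]
  [5, 0, -6, 8]
  [23, 18, 0, 26]
  [-3, -1, -7, 0]
Key observation: every diagonal entry stays at the unit through all rounds, so no improving cycle exists.
Answer: CONVERGES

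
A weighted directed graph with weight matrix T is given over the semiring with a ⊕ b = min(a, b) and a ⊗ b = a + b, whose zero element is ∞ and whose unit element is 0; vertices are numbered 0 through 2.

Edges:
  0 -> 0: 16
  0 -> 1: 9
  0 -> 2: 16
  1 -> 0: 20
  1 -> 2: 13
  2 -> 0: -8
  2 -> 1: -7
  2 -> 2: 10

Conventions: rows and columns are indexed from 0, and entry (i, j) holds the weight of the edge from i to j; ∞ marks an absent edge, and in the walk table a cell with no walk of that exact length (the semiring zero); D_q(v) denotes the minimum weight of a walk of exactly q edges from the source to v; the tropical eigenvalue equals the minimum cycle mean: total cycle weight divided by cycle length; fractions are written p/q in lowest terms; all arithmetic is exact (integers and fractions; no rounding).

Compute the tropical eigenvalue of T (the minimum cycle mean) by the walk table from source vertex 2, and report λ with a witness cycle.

q=0: [∞, ∞, 0]
q=1: [-8, -7, 10]
q=2: [2, 1, 6]
q=3: [-2, -1, 14]
Optimal cycle mean attained by: cycle 1->2->1, total 13 + (-7), length 2.
Answer: λ = 3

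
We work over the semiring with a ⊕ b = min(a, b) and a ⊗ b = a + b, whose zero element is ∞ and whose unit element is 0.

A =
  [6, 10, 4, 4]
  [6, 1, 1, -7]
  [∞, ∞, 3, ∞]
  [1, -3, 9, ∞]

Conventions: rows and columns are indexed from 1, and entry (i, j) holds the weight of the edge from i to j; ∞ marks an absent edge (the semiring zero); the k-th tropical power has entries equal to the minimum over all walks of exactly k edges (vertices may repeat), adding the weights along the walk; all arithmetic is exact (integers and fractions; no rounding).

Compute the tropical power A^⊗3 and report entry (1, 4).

A^⊗2:
  [5, 1, 7, 3]
  [-6, -10, 2, -6]
  [∞, ∞, 6, ∞]
  [3, -2, -2, -10]
A^⊗3:
  [4, 0, 2, -6]
  [-5, -9, -9, -17]
  [∞, ∞, 9, ∞]
  [-9, -13, -1, -9]
Key observation: the optimum is the walk 1->4->2->4, with weight 4 + (-3) + (-7) = -6.
Optimal value attained by: walk 1->4->2->4.
Answer: (A^⊗3)[1][4] = -6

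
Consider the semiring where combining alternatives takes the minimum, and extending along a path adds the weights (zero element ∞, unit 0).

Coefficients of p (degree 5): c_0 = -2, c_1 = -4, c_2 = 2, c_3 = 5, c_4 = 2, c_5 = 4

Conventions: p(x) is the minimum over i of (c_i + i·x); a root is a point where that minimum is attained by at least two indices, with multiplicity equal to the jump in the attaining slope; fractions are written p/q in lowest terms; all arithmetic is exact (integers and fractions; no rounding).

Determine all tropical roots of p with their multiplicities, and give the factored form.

hull edge (i=0, c=-2) to (i=1, c=-4): slope -2, span 1
hull edge (i=1, c=-4) to (i=5, c=4): slope 2, span 4
Factored form: p(x) = 4 ⊗ (x ⊕ (-2)) ⊗ (x ⊕ (-2)) ⊗ (x ⊕ (-2)) ⊗ (x ⊕ (-2)) ⊗ (x ⊕ 2)
Answer: roots = -2 (mult 4), 2 (mult 1)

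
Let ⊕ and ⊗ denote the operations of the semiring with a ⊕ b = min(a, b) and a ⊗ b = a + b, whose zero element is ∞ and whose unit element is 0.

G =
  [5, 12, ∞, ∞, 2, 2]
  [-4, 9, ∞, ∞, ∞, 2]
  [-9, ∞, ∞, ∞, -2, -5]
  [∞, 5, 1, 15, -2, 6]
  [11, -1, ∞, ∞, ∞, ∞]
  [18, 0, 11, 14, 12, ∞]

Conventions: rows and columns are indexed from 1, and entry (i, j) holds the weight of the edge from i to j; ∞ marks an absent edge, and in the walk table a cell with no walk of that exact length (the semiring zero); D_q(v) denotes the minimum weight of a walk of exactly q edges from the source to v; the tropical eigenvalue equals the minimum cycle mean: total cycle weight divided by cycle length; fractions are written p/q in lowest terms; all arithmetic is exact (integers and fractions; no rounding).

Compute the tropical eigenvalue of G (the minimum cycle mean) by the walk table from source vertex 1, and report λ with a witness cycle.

q=0: [0, ∞, ∞, ∞, ∞, ∞]
q=1: [5, 12, ∞, ∞, 2, 2]
q=2: [8, 1, 13, 16, 7, 7]
q=3: [-3, 6, 17, 21, 10, 3]
q=4: [2, 3, 14, 17, -1, -1]
q=5: [-1, -2, 10, 13, 4, 4]
q=6: [-6, 3, 14, 18, 1, 0]
Optimal cycle mean attained by: cycle 1->5->2->1, total 2 + (-1) + (-4), length 3.
Answer: λ = -1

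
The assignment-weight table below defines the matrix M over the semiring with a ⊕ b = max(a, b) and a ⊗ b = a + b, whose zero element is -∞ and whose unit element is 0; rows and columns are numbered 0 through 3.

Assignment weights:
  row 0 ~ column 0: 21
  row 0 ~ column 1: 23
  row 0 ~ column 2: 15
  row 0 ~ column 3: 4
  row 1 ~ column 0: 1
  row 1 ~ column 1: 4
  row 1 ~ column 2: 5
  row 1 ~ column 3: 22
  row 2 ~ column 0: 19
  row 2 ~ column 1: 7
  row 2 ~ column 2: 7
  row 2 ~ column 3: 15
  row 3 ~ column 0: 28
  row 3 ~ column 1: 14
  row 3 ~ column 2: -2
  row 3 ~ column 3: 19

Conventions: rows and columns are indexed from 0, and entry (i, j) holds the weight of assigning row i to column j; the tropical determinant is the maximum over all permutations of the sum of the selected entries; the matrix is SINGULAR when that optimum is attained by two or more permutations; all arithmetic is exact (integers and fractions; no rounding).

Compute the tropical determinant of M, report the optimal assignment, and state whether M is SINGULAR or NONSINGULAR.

σ = (0, 1, 2, 3): 21 + 4 + 7 + 19 = 51
σ = (0, 1, 3, 2): 21 + 4 + 15 + (-2) = 38
σ = (0, 2, 1, 3): 21 + 5 + 7 + 19 = 52
σ = (0, 2, 3, 1): 21 + 5 + 15 + 14 = 55
σ = (0, 3, 1, 2): 21 + 22 + 7 + (-2) = 48
σ = (0, 3, 2, 1): 21 + 22 + 7 + 14 = 64
σ = (1, 0, 2, 3): 23 + 1 + 7 + 19 = 50
σ = (1, 0, 3, 2): 23 + 1 + 15 + (-2) = 37
σ = (1, 2, 0, 3): 23 + 5 + 19 + 19 = 66
σ = (1, 2, 3, 0): 23 + 5 + 15 + 28 = 71
σ = (1, 3, 0, 2): 23 + 22 + 19 + (-2) = 62
σ = (1, 3, 2, 0): 23 + 22 + 7 + 28 = 80
σ = (2, 0, 1, 3): 15 + 1 + 7 + 19 = 42
σ = (2, 0, 3, 1): 15 + 1 + 15 + 14 = 45
σ = (2, 1, 0, 3): 15 + 4 + 19 + 19 = 57
σ = (2, 1, 3, 0): 15 + 4 + 15 + 28 = 62
σ = (2, 3, 0, 1): 15 + 22 + 19 + 14 = 70
σ = (2, 3, 1, 0): 15 + 22 + 7 + 28 = 72
σ = (3, 0, 1, 2): 4 + 1 + 7 + (-2) = 10
σ = (3, 0, 2, 1): 4 + 1 + 7 + 14 = 26
σ = (3, 1, 0, 2): 4 + 4 + 19 + (-2) = 25
σ = (3, 1, 2, 0): 4 + 4 + 7 + 28 = 43
σ = (3, 2, 0, 1): 4 + 5 + 19 + 14 = 42
σ = (3, 2, 1, 0): 4 + 5 + 7 + 28 = 44
Optimal value attained by: σ = (1, 3, 2, 0).
Answer: det⊕(M) = 80; verdict: NONSINGULAR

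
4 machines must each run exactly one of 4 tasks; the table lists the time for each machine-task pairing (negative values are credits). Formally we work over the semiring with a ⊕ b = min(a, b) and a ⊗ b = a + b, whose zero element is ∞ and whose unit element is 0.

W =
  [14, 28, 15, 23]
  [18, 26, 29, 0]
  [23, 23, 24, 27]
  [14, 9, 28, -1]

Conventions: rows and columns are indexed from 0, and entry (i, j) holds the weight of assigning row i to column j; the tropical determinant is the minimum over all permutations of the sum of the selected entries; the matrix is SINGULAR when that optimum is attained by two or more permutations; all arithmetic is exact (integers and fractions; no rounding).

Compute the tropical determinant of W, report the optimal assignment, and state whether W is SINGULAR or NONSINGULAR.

σ = (0, 1, 2, 3): 14 + 26 + 24 + (-1) = 63
σ = (0, 1, 3, 2): 14 + 26 + 27 + 28 = 95
σ = (0, 2, 1, 3): 14 + 29 + 23 + (-1) = 65
σ = (0, 2, 3, 1): 14 + 29 + 27 + 9 = 79
σ = (0, 3, 1, 2): 14 + 0 + 23 + 28 = 65
σ = (0, 3, 2, 1): 14 + 0 + 24 + 9 = 47
σ = (1, 0, 2, 3): 28 + 18 + 24 + (-1) = 69
σ = (1, 0, 3, 2): 28 + 18 + 27 + 28 = 101
σ = (1, 2, 0, 3): 28 + 29 + 23 + (-1) = 79
σ = (1, 2, 3, 0): 28 + 29 + 27 + 14 = 98
σ = (1, 3, 0, 2): 28 + 0 + 23 + 28 = 79
σ = (1, 3, 2, 0): 28 + 0 + 24 + 14 = 66
σ = (2, 0, 1, 3): 15 + 18 + 23 + (-1) = 55
σ = (2, 0, 3, 1): 15 + 18 + 27 + 9 = 69
σ = (2, 1, 0, 3): 15 + 26 + 23 + (-1) = 63
σ = (2, 1, 3, 0): 15 + 26 + 27 + 14 = 82
σ = (2, 3, 0, 1): 15 + 0 + 23 + 9 = 47
σ = (2, 3, 1, 0): 15 + 0 + 23 + 14 = 52
σ = (3, 0, 1, 2): 23 + 18 + 23 + 28 = 92
σ = (3, 0, 2, 1): 23 + 18 + 24 + 9 = 74
σ = (3, 1, 0, 2): 23 + 26 + 23 + 28 = 100
σ = (3, 1, 2, 0): 23 + 26 + 24 + 14 = 87
σ = (3, 2, 0, 1): 23 + 29 + 23 + 9 = 84
σ = (3, 2, 1, 0): 23 + 29 + 23 + 14 = 89
Optimal value attained by: σ = (0, 3, 2, 1).
Answer: det⊕(W) = 47; verdict: SINGULAR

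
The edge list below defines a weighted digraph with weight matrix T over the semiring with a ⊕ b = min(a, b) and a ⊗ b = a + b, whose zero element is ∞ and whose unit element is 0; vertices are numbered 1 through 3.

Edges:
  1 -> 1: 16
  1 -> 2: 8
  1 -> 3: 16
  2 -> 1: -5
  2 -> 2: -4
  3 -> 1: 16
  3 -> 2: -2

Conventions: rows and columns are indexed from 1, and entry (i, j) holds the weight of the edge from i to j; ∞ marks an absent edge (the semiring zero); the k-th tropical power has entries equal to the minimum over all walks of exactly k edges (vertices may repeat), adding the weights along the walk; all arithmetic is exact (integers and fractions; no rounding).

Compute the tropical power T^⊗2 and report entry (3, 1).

T^⊗2:
  [3, 4, 32]
  [-9, -8, 11]
  [-7, -6, 32]
Key observation: the optimum is the walk 3->2->1, with weight (-2) + (-5) = -7.
Optimal value attained by: walk 3->2->1.
Answer: (T^⊗2)[3][1] = -7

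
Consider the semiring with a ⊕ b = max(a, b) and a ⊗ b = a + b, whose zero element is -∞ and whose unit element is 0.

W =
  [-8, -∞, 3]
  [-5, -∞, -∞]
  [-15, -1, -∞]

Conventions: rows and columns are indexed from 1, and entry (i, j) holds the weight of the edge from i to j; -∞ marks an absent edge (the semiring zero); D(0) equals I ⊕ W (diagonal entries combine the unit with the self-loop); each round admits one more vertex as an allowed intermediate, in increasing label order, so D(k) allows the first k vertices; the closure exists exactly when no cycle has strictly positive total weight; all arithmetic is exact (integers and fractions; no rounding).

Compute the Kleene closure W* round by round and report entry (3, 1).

D(0):
  [0, -∞, 3]
  [-5, 0, -∞]
  [-15, -1, 0]
D(1):
  [0, -∞, 3]
  [-5, 0, -2]
  [-15, -1, 0]
D(2):
  [0, -∞, 3]
  [-5, 0, -2]
  [-6, -1, 0]
D(3):
  [0, 2, 3]
  [-5, 0, -2]
  [-6, -1, 0]
Answer: W*[3][1] = -6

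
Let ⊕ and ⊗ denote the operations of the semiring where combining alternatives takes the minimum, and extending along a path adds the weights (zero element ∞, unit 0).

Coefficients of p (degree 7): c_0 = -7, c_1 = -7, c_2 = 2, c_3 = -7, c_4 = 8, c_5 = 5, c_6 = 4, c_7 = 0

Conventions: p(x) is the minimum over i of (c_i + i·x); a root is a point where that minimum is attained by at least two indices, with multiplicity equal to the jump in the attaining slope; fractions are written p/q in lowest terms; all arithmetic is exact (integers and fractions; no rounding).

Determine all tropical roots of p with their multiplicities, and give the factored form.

hull edge (i=0, c=-7) to (i=3, c=-7): slope 0, span 3
hull edge (i=3, c=-7) to (i=7, c=0): slope 7/4, span 4
Factored form: p(x) = 0 ⊗ (x ⊕ (-7/4)) ⊗ (x ⊕ (-7/4)) ⊗ (x ⊕ (-7/4)) ⊗ (x ⊕ (-7/4)) ⊗ (x ⊕ 0) ⊗ (x ⊕ 0) ⊗ (x ⊕ 0)
Answer: roots = -7/4 (mult 4), 0 (mult 3)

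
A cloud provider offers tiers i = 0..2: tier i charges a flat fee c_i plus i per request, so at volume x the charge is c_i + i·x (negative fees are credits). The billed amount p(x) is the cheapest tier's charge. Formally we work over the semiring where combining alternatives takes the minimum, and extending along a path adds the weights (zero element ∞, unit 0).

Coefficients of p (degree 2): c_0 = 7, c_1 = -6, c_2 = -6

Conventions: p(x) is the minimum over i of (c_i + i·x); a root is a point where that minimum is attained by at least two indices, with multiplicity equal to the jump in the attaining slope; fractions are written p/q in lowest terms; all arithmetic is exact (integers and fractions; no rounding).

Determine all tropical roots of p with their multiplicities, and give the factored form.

hull edge (i=0, c=7) to (i=1, c=-6): slope -13, span 1
hull edge (i=1, c=-6) to (i=2, c=-6): slope 0, span 1
Factored form: p(x) = -6 ⊗ (x ⊕ 0) ⊗ (x ⊕ 13)
Answer: roots = 0 (mult 1), 13 (mult 1)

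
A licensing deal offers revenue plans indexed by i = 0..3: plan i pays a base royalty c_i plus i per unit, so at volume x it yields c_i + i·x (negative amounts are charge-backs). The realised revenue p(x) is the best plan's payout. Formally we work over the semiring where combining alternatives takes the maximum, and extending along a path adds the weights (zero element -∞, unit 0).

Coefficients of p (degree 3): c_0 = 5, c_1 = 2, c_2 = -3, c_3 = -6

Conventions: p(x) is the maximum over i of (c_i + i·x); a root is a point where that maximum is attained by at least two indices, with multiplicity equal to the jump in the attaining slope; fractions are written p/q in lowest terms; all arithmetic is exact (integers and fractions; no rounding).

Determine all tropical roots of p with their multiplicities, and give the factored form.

hull edge (i=0, c=5) to (i=1, c=2): slope -3, span 1
hull edge (i=1, c=2) to (i=3, c=-6): slope -4, span 2
Factored form: p(x) = -6 ⊗ (x ⊕ 3) ⊗ (x ⊕ 4) ⊗ (x ⊕ 4)
Answer: roots = 3 (mult 1), 4 (mult 2)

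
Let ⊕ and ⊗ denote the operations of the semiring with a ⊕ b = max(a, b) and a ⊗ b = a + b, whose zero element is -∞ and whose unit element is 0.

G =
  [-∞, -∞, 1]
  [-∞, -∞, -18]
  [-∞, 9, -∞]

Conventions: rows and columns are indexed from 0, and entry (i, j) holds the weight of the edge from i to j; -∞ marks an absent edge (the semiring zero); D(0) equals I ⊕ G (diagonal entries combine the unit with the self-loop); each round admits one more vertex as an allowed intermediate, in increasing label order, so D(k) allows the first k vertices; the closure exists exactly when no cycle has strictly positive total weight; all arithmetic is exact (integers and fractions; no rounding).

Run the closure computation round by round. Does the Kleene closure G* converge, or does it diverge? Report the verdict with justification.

D(0):
  [0, -∞, 1]
  [-∞, 0, -18]
  [-∞, 9, 0]
D(1):
  [0, -∞, 1]
  [-∞, 0, -18]
  [-∞, 9, 0]
D(2):
  [0, -∞, 1]
  [-∞, 0, -18]
  [-∞, 9, 0]
D(3):
  [0, 10, 1]
  [-∞, 0, -18]
  [-∞, 9, 0]
Key observation: every diagonal entry stays at the unit through all rounds, so no improving cycle exists.
Answer: CONVERGES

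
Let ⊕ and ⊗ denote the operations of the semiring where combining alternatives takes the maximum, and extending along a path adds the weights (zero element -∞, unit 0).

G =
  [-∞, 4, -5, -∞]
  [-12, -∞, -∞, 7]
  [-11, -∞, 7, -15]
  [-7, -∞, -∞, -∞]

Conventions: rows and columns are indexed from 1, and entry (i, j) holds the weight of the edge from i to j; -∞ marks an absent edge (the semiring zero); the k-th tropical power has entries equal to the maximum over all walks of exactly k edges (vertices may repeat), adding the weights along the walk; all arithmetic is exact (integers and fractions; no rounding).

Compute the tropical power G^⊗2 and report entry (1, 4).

G^⊗2:
  [-8, -∞, 2, 11]
  [0, -8, -17, -∞]
  [-4, -7, 14, -8]
  [-∞, -3, -12, -∞]
Key observation: the optimum is the walk 1->2->4, with weight 4 + 7 = 11.
Optimal value attained by: walk 1->2->4.
Answer: (G^⊗2)[1][4] = 11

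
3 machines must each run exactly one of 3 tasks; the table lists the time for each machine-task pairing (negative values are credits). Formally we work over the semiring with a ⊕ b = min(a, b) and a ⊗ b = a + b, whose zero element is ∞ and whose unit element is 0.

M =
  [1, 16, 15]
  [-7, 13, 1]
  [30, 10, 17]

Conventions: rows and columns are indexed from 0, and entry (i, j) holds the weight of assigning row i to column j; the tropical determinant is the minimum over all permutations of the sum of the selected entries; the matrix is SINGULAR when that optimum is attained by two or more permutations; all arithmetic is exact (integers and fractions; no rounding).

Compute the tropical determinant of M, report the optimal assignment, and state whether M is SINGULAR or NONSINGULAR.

σ = (0, 1, 2): 1 + 13 + 17 = 31
σ = (0, 2, 1): 1 + 1 + 10 = 12
σ = (1, 0, 2): 16 + (-7) + 17 = 26
σ = (1, 2, 0): 16 + 1 + 30 = 47
σ = (2, 0, 1): 15 + (-7) + 10 = 18
σ = (2, 1, 0): 15 + 13 + 30 = 58
Optimal value attained by: σ = (0, 2, 1).
Answer: det⊕(M) = 12; verdict: NONSINGULAR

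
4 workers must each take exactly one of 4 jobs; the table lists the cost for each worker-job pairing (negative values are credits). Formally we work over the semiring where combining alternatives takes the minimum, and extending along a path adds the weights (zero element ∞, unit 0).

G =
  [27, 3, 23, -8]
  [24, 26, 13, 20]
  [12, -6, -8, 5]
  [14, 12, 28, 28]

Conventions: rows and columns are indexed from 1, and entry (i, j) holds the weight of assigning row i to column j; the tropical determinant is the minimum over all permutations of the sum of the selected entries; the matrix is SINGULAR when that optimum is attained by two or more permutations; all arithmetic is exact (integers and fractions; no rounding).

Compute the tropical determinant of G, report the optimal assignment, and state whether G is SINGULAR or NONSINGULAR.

σ = (1, 2, 3, 4): 27 + 26 + (-8) + 28 = 73
σ = (1, 2, 4, 3): 27 + 26 + 5 + 28 = 86
σ = (1, 3, 2, 4): 27 + 13 + (-6) + 28 = 62
σ = (1, 3, 4, 2): 27 + 13 + 5 + 12 = 57
σ = (1, 4, 2, 3): 27 + 20 + (-6) + 28 = 69
σ = (1, 4, 3, 2): 27 + 20 + (-8) + 12 = 51
σ = (2, 1, 3, 4): 3 + 24 + (-8) + 28 = 47
σ = (2, 1, 4, 3): 3 + 24 + 5 + 28 = 60
σ = (2, 3, 1, 4): 3 + 13 + 12 + 28 = 56
σ = (2, 3, 4, 1): 3 + 13 + 5 + 14 = 35
σ = (2, 4, 1, 3): 3 + 20 + 12 + 28 = 63
σ = (2, 4, 3, 1): 3 + 20 + (-8) + 14 = 29
σ = (3, 1, 2, 4): 23 + 24 + (-6) + 28 = 69
σ = (3, 1, 4, 2): 23 + 24 + 5 + 12 = 64
σ = (3, 2, 1, 4): 23 + 26 + 12 + 28 = 89
σ = (3, 2, 4, 1): 23 + 26 + 5 + 14 = 68
σ = (3, 4, 1, 2): 23 + 20 + 12 + 12 = 67
σ = (3, 4, 2, 1): 23 + 20 + (-6) + 14 = 51
σ = (4, 1, 2, 3): (-8) + 24 + (-6) + 28 = 38
σ = (4, 1, 3, 2): (-8) + 24 + (-8) + 12 = 20
σ = (4, 2, 1, 3): (-8) + 26 + 12 + 28 = 58
σ = (4, 2, 3, 1): (-8) + 26 + (-8) + 14 = 24
σ = (4, 3, 1, 2): (-8) + 13 + 12 + 12 = 29
σ = (4, 3, 2, 1): (-8) + 13 + (-6) + 14 = 13
Optimal value attained by: σ = (4, 3, 2, 1).
Answer: det⊕(G) = 13; verdict: NONSINGULAR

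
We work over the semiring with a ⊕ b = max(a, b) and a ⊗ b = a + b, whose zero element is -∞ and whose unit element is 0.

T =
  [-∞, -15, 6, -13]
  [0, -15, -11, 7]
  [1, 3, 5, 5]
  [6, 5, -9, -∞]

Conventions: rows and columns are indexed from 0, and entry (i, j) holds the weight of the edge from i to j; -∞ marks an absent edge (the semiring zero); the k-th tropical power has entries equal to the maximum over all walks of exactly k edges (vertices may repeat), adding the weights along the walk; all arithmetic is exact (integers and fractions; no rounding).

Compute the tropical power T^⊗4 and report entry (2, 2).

T^⊗2:
  [7, 9, 11, 11]
  [13, 12, 6, -6]
  [11, 10, 10, 10]
  [5, -6, 12, 12]
T^⊗3:
  [17, 16, 16, 16]
  [12, 9, 19, 19]
  [16, 15, 17, 17]
  [18, 17, 17, 17]
T^⊗4:
  [22, 21, 23, 23]
  [25, 24, 24, 24]
  [23, 22, 22, 22]
  [23, 22, 24, 24]
Key observation: the optimum is the walk 2->1->3->0->2, with weight 3 + 7 + 6 + 6 = 22.
Optimal value attained by: walk 2->1->3->0->2.
Answer: (T^⊗4)[2][2] = 22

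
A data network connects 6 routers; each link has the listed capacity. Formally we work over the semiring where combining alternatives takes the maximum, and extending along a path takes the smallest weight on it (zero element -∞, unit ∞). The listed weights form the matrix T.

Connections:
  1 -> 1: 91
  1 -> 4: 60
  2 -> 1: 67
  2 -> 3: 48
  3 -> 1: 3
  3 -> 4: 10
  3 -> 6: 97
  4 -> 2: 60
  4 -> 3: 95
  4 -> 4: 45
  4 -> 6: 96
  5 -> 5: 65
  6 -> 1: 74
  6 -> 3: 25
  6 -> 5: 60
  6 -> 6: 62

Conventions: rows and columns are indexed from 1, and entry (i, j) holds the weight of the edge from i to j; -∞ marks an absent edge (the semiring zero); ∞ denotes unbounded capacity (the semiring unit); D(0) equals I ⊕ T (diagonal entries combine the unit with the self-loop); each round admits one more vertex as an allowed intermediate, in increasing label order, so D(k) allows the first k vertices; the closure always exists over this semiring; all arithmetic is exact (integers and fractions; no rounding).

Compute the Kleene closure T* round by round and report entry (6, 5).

D(0):
  [∞, -∞, -∞, 60, -∞, -∞]
  [67, ∞, 48, -∞, -∞, -∞]
  [3, -∞, ∞, 10, -∞, 97]
  [-∞, 60, 95, ∞, -∞, 96]
  [-∞, -∞, -∞, -∞, ∞, -∞]
  [74, -∞, 25, -∞, 60, ∞]
D(1):
  [∞, -∞, -∞, 60, -∞, -∞]
  [67, ∞, 48, 60, -∞, -∞]
  [3, -∞, ∞, 10, -∞, 97]
  [-∞, 60, 95, ∞, -∞, 96]
  [-∞, -∞, -∞, -∞, ∞, -∞]
  [74, -∞, 25, 60, 60, ∞]
D(2):
  [∞, -∞, -∞, 60, -∞, -∞]
  [67, ∞, 48, 60, -∞, -∞]
  [3, -∞, ∞, 10, -∞, 97]
  [60, 60, 95, ∞, -∞, 96]
  [-∞, -∞, -∞, -∞, ∞, -∞]
  [74, -∞, 25, 60, 60, ∞]
D(3):
  [∞, -∞, -∞, 60, -∞, -∞]
  [67, ∞, 48, 60, -∞, 48]
  [3, -∞, ∞, 10, -∞, 97]
  [60, 60, 95, ∞, -∞, 96]
  [-∞, -∞, -∞, -∞, ∞, -∞]
  [74, -∞, 25, 60, 60, ∞]
D(4):
  [∞, 60, 60, 60, -∞, 60]
  [67, ∞, 60, 60, -∞, 60]
  [10, 10, ∞, 10, -∞, 97]
  [60, 60, 95, ∞, -∞, 96]
  [-∞, -∞, -∞, -∞, ∞, -∞]
  [74, 60, 60, 60, 60, ∞]
D(5):
  [∞, 60, 60, 60, -∞, 60]
  [67, ∞, 60, 60, -∞, 60]
  [10, 10, ∞, 10, -∞, 97]
  [60, 60, 95, ∞, -∞, 96]
  [-∞, -∞, -∞, -∞, ∞, -∞]
  [74, 60, 60, 60, 60, ∞]
D(6):
  [∞, 60, 60, 60, 60, 60]
  [67, ∞, 60, 60, 60, 60]
  [74, 60, ∞, 60, 60, 97]
  [74, 60, 95, ∞, 60, 96]
  [-∞, -∞, -∞, -∞, ∞, -∞]
  [74, 60, 60, 60, 60, ∞]
Answer: T*[6][5] = 60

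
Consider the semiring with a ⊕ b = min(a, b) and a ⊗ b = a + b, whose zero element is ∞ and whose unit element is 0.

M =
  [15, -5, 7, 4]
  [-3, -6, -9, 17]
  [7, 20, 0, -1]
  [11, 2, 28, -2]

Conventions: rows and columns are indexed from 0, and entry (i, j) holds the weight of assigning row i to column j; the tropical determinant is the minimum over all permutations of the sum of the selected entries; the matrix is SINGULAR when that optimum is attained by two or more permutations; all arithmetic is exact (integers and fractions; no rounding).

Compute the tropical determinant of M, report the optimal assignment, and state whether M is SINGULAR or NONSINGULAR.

σ = (0, 1, 2, 3): 15 + (-6) + 0 + (-2) = 7
σ = (0, 1, 3, 2): 15 + (-6) + (-1) + 28 = 36
σ = (0, 2, 1, 3): 15 + (-9) + 20 + (-2) = 24
σ = (0, 2, 3, 1): 15 + (-9) + (-1) + 2 = 7
σ = (0, 3, 1, 2): 15 + 17 + 20 + 28 = 80
σ = (0, 3, 2, 1): 15 + 17 + 0 + 2 = 34
σ = (1, 0, 2, 3): (-5) + (-3) + 0 + (-2) = -10
σ = (1, 0, 3, 2): (-5) + (-3) + (-1) + 28 = 19
σ = (1, 2, 0, 3): (-5) + (-9) + 7 + (-2) = -9
σ = (1, 2, 3, 0): (-5) + (-9) + (-1) + 11 = -4
σ = (1, 3, 0, 2): (-5) + 17 + 7 + 28 = 47
σ = (1, 3, 2, 0): (-5) + 17 + 0 + 11 = 23
σ = (2, 0, 1, 3): 7 + (-3) + 20 + (-2) = 22
σ = (2, 0, 3, 1): 7 + (-3) + (-1) + 2 = 5
σ = (2, 1, 0, 3): 7 + (-6) + 7 + (-2) = 6
σ = (2, 1, 3, 0): 7 + (-6) + (-1) + 11 = 11
σ = (2, 3, 0, 1): 7 + 17 + 7 + 2 = 33
σ = (2, 3, 1, 0): 7 + 17 + 20 + 11 = 55
σ = (3, 0, 1, 2): 4 + (-3) + 20 + 28 = 49
σ = (3, 0, 2, 1): 4 + (-3) + 0 + 2 = 3
σ = (3, 1, 0, 2): 4 + (-6) + 7 + 28 = 33
σ = (3, 1, 2, 0): 4 + (-6) + 0 + 11 = 9
σ = (3, 2, 0, 1): 4 + (-9) + 7 + 2 = 4
σ = (3, 2, 1, 0): 4 + (-9) + 20 + 11 = 26
Optimal value attained by: σ = (1, 0, 2, 3).
Answer: det⊕(M) = -10; verdict: NONSINGULAR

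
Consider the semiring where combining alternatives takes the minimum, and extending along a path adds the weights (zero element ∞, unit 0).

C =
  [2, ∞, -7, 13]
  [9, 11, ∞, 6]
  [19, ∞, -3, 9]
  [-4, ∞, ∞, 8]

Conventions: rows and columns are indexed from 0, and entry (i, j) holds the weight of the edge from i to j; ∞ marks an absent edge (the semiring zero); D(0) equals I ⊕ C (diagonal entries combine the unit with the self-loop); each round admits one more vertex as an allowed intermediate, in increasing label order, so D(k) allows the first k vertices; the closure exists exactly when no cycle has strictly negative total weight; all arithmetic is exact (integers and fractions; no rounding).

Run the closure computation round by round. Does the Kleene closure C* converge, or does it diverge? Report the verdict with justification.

Detection: at round 0, diagonal entry (2, 2) turns strictly negative.
Key observation: the cycle 2->2 has total weight (-3), which is strictly negative.
Answer: DIVERGES — negative cycle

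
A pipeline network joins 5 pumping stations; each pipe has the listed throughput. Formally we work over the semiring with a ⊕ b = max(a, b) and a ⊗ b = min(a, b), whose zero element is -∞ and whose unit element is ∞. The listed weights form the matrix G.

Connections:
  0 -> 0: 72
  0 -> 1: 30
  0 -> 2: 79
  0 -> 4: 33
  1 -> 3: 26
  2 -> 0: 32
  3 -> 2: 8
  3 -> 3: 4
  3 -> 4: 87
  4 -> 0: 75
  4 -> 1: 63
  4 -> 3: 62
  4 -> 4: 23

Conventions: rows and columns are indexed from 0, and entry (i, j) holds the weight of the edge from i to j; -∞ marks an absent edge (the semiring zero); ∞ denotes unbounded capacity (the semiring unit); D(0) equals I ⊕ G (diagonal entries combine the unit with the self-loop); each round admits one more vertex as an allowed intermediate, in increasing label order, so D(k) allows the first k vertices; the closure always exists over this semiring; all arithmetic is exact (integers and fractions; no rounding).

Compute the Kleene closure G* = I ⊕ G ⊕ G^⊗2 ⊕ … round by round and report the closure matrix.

D(0):
  [∞, 30, 79, -∞, 33]
  [-∞, ∞, -∞, 26, -∞]
  [32, -∞, ∞, -∞, -∞]
  [-∞, -∞, 8, ∞, 87]
  [75, 63, -∞, 62, ∞]
D(1):
  [∞, 30, 79, -∞, 33]
  [-∞, ∞, -∞, 26, -∞]
  [32, 30, ∞, -∞, 32]
  [-∞, -∞, 8, ∞, 87]
  [75, 63, 75, 62, ∞]
D(2):
  [∞, 30, 79, 26, 33]
  [-∞, ∞, -∞, 26, -∞]
  [32, 30, ∞, 26, 32]
  [-∞, -∞, 8, ∞, 87]
  [75, 63, 75, 62, ∞]
D(3):
  [∞, 30, 79, 26, 33]
  [-∞, ∞, -∞, 26, -∞]
  [32, 30, ∞, 26, 32]
  [8, 8, 8, ∞, 87]
  [75, 63, 75, 62, ∞]
D(4):
  [∞, 30, 79, 26, 33]
  [8, ∞, 8, 26, 26]
  [32, 30, ∞, 26, 32]
  [8, 8, 8, ∞, 87]
  [75, 63, 75, 62, ∞]
D(5):
  [∞, 33, 79, 33, 33]
  [26, ∞, 26, 26, 26]
  [32, 32, ∞, 32, 32]
  [75, 63, 75, ∞, 87]
  [75, 63, 75, 62, ∞]
Answer: G* = [[∞, 33, 79, 33, 33], [26, ∞, 26, 26, 26], [32, 32, ∞, 32, 32], [75, 63, 75, ∞, 87], [75, 63, 75, 62, ∞]]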